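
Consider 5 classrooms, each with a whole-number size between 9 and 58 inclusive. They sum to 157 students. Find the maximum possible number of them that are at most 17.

3

Suppose k of them are at most 17. Those contribute at most 17 each and the rest at most 58 each.
So the total is at most 17k + 58(5 − k) = 290 − 41k. This must still be ≥ 157, so k ≤ 3.
k = 3 is achieved by 3 values at 17 and 2 at 58, total 167; lower one of the 58's by 10 (still > 17) to reach 157.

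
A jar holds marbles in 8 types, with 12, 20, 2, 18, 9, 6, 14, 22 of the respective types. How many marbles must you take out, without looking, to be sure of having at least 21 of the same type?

In the worst case you take as many as possible of each type without reaching 21: 12 + 20 + 2 + 18 + 9 + 6 + 14 + 20 = 101.
The next one must give 21 of some type, so 101 + 1 = 102.

102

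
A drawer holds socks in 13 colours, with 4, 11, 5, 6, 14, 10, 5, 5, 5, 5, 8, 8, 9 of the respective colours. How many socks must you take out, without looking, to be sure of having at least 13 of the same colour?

94

In the worst case you take as many as possible of each colour without reaching 13: 4 + 11 + 5 + 6 + 12 + 10 + 5 + 5 + 5 + 5 + 8 + 8 + 9 = 93.
The next one must give 13 of some colour, so 93 + 1 = 94.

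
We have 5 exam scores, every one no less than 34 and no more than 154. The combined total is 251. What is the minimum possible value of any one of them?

34

To make one score as small as possible, make the other 4 as large as possible.
The other 4 can take up 4 × 154 = 616 ≥ 251 − 34, so one score can sit at its floor of 34.
Achievable: one at 34 and the other 4 totalling 217, which fits since 4 × 34 ≤ 217 ≤ 4 × 154.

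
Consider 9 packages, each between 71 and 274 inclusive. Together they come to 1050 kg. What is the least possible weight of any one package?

Minimizing one value means maximizing the remaining 8.
The other 8 can take up 8 × 274 = 2192 ≥ 1050 − 71, so one package can sit at its floor of 71.
Achievable: one at 71 and the other 8 totalling 979, which fits since 8 × 71 ≤ 979 ≤ 8 × 274.

71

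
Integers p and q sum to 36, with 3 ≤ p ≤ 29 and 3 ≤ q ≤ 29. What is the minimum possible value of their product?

203

Since p + q is fixed, pushing one of them to its bound minimizes the product.
The extreme feasible split is p = 7, q = 29, giving pq = 203.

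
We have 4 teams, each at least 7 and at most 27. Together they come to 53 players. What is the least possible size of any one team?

Minimizing one value means maximizing the remaining 3.
The other 3 can take up 3 × 27 = 81 ≥ 53 − 7, so one team can sit at its floor of 7.
Achievable: one at 7 and the other 3 totalling 46, which fits since 3 × 7 ≤ 46 ≤ 3 × 27.

7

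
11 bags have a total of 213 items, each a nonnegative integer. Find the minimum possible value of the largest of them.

20

The 11 values sum to 213, so their maximum is at least ⌈213/11⌉ = 20.
Achievable: 4 of them at 20 and 7 at 19 total 213.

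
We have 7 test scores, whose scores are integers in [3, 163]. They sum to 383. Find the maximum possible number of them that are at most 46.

6

Suppose k of them are at most 46. Those contribute at most 46 each and the rest at most 163 each.
So the total is at most 46k + 163(7 − k) = 1141 − 117k. This must still be ≥ 383, so k ≤ 6.
k = 6 is achieved by 6 values at 46 and 1 at 163, total 439; lower one of the 163's by 56 (still > 46) to reach 383.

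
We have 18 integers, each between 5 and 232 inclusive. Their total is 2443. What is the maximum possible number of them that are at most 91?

Suppose k of them are at most 91. Those contribute at most 91 each and the rest at most 232 each.
So the total is at most 91k + 232(18 − k) = 4176 − 141k. This must still be ≥ 2443, so k ≤ 12.
k = 12 is achieved by 12 values at 91 and 6 at 232, total 2484; lower one of the 232's by 41 (still > 91) to reach 2443.

12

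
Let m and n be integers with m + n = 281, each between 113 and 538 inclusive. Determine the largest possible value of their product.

19740

mn = m(281 − m) is maximized when m is as near 281/2 as the bounds allow.
Taking m = 140 and n = 141 (both in [113, 538]) gives mn = 19740.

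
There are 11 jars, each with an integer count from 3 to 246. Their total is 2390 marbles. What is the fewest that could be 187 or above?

6

Each value short of 187 is at most 186, costing at least 246 − 186 = 60 against the maximum total of 2706.
We can afford to lose at most 2706 − 2390 = 316, so at most ⌊316/60⌋ = 5 fall short, and at least 6 are ≥ 187.
Exactly 6 works: 6 values at 246 and 5 at 186 total 2406; lower one of the high values by 16 (still ≥ 187) to hit 2390.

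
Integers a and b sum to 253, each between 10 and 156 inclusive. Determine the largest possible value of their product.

ab = a(253 − a) is maximized when a is as near 253/2 as the bounds allow.
Taking a = 126 and b = 127 (both in [10, 156]) gives ab = 16002.

16002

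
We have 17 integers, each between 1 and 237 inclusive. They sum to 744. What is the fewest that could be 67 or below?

7

Let j be the number exceeding 67. Then the total is ≥ 68·j + 1·(17 − j) = 17 + 67j.
So 67j ≤ 727 and j ≤ 10; hence at least 17 − 10 = 7 are ≤ 67.
Exactly 7 works: 7 values at 1 and 10 at 68 total 687; raise one of the low values by 57 (still ≤ 67) to hit 744.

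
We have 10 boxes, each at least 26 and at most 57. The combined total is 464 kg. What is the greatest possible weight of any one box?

57

Maximizing one value means minimizing the remaining 9.
The other 9 contribute at least 9 × 26 = 234, leaving at most 464 − 234 = 230.
But each box is capped at 57, so the maximum is 57.
Achievable: one at 57 and the other 9 totalling 407, which fits since 9 × 26 ≤ 407 ≤ 9 × 57.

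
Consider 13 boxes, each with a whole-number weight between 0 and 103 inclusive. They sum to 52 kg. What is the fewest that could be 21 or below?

11

Let j be the number exceeding 21. Then the total is ≥ 22·j + 0·(13 − j) = 0 + 22j.
So 22j ≤ 52 and j ≤ 2; hence at least 13 − 2 = 11 are ≤ 21.
Exactly 11 works: 11 values at 0 and 2 at 22 total 44; raise one of the low values by 8 (still ≤ 21) to hit 52.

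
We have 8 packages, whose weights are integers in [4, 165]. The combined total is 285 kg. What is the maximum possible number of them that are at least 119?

Suppose k of them are at least 119. Those contribute at least 119 each and the other 8 − k at least 4 each.
So the total is at least 119k + 4(8 − k) = 32 + 115k. This must be ≤ 285, giving k ≤ 2.
k = 2 is achieved by 2 values at 119 and 6 at 4, total 262; add 23 to one value (staying below 119) to reach 285.

2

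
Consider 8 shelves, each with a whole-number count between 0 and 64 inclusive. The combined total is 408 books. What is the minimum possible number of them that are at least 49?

Each value short of 49 is at most 48, costing at least 64 − 48 = 16 against the maximum total of 512.
We can afford to lose at most 512 − 408 = 104, so at most ⌊104/16⌋ = 6 fall short, and at least 2 are ≥ 49.
Exactly 2 works: 2 values at 64 and 6 at 48 total 416; lower one of the high values by 8 (still ≥ 49) to hit 408.

2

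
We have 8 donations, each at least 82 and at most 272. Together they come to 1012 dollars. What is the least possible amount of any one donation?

To make one donation as small as possible, make the other 7 as large as possible.
The other 7 can take up 7 × 272 = 1904 ≥ 1012 − 82, so one donation can sit at its floor of 82.
Achievable: one at 82 and the other 7 totalling 930, which fits since 7 × 82 ≤ 930 ≤ 7 × 272.

82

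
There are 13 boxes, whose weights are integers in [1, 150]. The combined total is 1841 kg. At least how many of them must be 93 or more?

Each value short of 93 is at most 92, costing at least 150 − 92 = 58 against the maximum total of 1950.
We can afford to lose at most 1950 − 1841 = 109, so at most ⌊109/58⌋ = 1 fall short, and at least 12 are ≥ 93.
Exactly 12 works: 12 values at 150 and 1 at 92 total 1892; lower one of the high values by 51 (still ≥ 93) to hit 1841.

12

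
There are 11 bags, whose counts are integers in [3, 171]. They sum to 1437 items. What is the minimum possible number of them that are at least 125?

2

If only k of them are at least 125, the other 11 − k are at most 124, so the total is at most k·171 + (11 − k)·124.
This must reach 1437, so k·171 + (11 − k)·124 ≥ 1437, giving k ≥ 2.
Exactly 2 works: 2 values at 171 and 9 at 124 total 1458; lower one of the high values by 21 (still ≥ 125) to hit 1437.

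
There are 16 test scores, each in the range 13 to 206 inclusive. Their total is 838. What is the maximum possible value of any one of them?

206

To make one score as large as possible, make the other 15 as small as possible.
The other 15 contribute at least 15 × 13 = 195, leaving at most 838 − 195 = 643.
But each score is capped at 206, so the maximum is 206.
Achievable: one at 206 and the other 15 totalling 632, which fits since 15 × 13 ≤ 632 ≤ 15 × 206.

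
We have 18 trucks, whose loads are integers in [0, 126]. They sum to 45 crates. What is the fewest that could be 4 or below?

9

Each value above 4 is at least 5, contributing at least 5 − 0 = 5 above the floor 0.
The sum exceeds the floor total 0 by 45, so at most ⌊45/5⌋ = 9 exceed 4, and at least 9 are ≤ 4.
Exactly 9 works: 9 values at 0 and 9 at 5 total 45.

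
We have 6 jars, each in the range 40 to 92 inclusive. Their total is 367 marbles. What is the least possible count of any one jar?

Minimizing one value means maximizing the remaining 5.
The other 5 can take up 5 × 92 = 460 ≥ 367 − 40, so one jar can sit at its floor of 40.
Achievable: one at 40 and the other 5 totalling 327, which fits since 5 × 40 ≤ 327 ≤ 5 × 92.

40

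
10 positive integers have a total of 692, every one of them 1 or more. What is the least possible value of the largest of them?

The average is 692/10 > 69, so not all 10 can be 69 or less; the largest is ≥ 70.
Taking 8 copies of 69 and 2 copies of 70 gives exactly 692, so 70 is attained.

70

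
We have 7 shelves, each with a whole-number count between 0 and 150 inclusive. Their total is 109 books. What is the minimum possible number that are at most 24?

3

If only k of them are at most 24, the other 7 − k are at least 25, so the total is at least (7 − k)·25 + k·0.
This is ≤ 109, so (7 − k)·25 + 0k ≤ 109, which gives k ≥ 3.
Exactly 3 works: 3 values at 0 and 4 at 25 total 100; raise one of the low values by 9 (still ≤ 24) to hit 109.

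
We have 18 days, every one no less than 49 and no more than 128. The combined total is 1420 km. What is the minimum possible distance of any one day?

Minimizing one value means maximizing the remaining 17.
The other 17 can take up 17 × 128 = 2176 ≥ 1420 − 49, so one day can sit at its floor of 49.
Achievable: one at 49 and the other 17 totalling 1371, which fits since 17 × 49 ≤ 1371 ≤ 17 × 128.

49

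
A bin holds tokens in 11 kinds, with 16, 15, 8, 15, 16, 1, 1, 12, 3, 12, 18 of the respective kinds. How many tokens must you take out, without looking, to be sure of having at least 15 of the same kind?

In the worst case you take as many as possible of each kind without reaching 15: 14 + 14 + 8 + 14 + 14 + 1 + 1 + 12 + 3 + 12 + 14 = 107.
The next one must give 15 of some kind, so 107 + 1 = 108.

108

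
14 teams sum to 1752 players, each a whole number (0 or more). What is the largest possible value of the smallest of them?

125

If every one of the 14 were at least 126, the total would be at least 14 × 126 = 1764 > 1752.
Taking 12 copies of 125 and 2 copies of 126 gives exactly 1752, so 125 is attained.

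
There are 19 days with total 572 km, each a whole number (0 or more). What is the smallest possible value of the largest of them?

The average is 572/19 > 30, so not all 19 can be 30 or less; the largest is ≥ 31.
Achievable: 2 of them at 31 and 17 at 30 total 572.

31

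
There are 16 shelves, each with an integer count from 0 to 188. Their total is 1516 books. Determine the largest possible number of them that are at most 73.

12

Each value at 73 or below falls at least 188 − 73 = 115 short of the ceiling 188.
The ceiling total is 16 × 188 = 3008, and we need 1516, so at most ⌊(3008 − 1516)/115⌋ = 12 can be that low.
k = 12 is achieved by 12 values at 73 and 4 at 188, total 1628; lower one of the 188's by 112 (still > 73) to reach 1516.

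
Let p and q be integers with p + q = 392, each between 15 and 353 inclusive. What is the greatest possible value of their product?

38416

For a fixed sum, the product pq is largest when p and q are as close as possible.
Taking p = 196 and q = 196 (both in [15, 353]) gives pq = 38416.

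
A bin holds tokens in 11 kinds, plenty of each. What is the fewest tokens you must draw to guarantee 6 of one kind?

You could draw 5 of every kind without reaching 6 of any — 55 in all.
One more forces 6 of some kind, so 55 + 1 = 56.

56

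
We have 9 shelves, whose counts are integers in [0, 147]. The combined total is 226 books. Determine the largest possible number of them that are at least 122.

1

If k of the values are ≥ 122, the total is ≥ 122k + 0(9 − k).
Setting 122k + 0(9 − k) ≤ 226 gives 122k ≤ 226, so k ≤ 1.
k = 1 is achieved by 1 value at 122 and 8 at 0, total 122; add 104 to one value (staying below 122) to reach 226.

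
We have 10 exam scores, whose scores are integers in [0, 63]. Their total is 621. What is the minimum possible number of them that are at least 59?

9

Suppose at most 10 − j of them reach 59; then j values are ≤ 58 and the rest ≤ 63.
The total is then ≤ 58·j + 63·(10 − j) = 630 − 5j. For this to be ≥ 621 we need j ≤ 1, so at least 10 − 1 = 9 must reach 59.
Exactly 9 works: 9 values at 63 and 1 at 58 total 625; lower one of the high values by 4 (still ≥ 59) to hit 621.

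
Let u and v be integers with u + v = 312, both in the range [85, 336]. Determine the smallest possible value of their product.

19295

For a fixed sum, uv is smallest when u and v are as far apart as possible.
The extreme feasible split is u = 85, v = 227, giving uv = 19295.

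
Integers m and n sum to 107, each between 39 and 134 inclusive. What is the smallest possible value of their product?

2652

For a fixed sum, mn is smallest when m and n are as far apart as possible.
At the endpoint m = 39, n = 107 − 39 = 68, so mn = 39 × 68 = 2652.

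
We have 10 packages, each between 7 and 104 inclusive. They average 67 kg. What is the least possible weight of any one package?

7

Minimizing one value means maximizing the remaining 9.
The total is 10 × 67 = 670.
The other 9 can take up 9 × 104 = 936 ≥ 670 − 7, so one package can sit at its floor of 7.
Achievable: one at 7 and the other 9 totalling 663, which fits since 9 × 7 ≤ 663 ≤ 9 × 104.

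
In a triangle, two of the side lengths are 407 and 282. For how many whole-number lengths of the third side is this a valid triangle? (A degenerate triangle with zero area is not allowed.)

The triangle inequality gives |407 − 282| < c < 407 + 282, i.e. 125 < c < 689.
So c can be any integer from 126 to 688: 563 values.

563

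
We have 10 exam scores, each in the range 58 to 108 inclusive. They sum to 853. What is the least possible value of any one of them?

Minimizing one value means maximizing the remaining 9.
The other 9 can take up 9 × 108 = 972 ≥ 853 − 58, so one score can sit at its floor of 58.
Achievable: one at 58 and the other 9 totalling 795, which fits since 9 × 58 ≤ 795 ≤ 9 × 108.

58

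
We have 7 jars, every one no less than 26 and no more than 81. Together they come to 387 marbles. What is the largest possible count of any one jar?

Maximizing one value means minimizing the remaining 6.
The other 6 contribute at least 6 × 26 = 156, leaving at most 387 − 156 = 231.
But each jar is capped at 81, so the maximum is 81.
Achievable: one at 81 and the other 6 totalling 306, which fits since 6 × 26 ≤ 306 ≤ 6 × 81.

81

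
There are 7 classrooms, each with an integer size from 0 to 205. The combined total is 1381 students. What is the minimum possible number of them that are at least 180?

If only k of them are at least 180, the other 7 − k are at most 179, so the total is at most k·205 + (7 − k)·179.
This must reach 1381, so k·205 + (7 − k)·179 ≥ 1381, giving k ≥ 5.
Exactly 5 works: 5 values at 205 and 2 at 179 total 1383; lower one of the high values by 2 (still ≥ 180) to hit 1381.

5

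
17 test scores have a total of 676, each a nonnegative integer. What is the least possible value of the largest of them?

40

If every one of the 17 were at most 39, the total would be at most 17 × 39 = 663 < 676.
Achievable: 13 of them at 40 and 4 at 39 total 676.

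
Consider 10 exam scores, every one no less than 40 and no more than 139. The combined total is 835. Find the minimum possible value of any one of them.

40

Minimizing one value means maximizing the remaining 9.
The other 9 can take up 9 × 139 = 1251 ≥ 835 − 40, so one score can sit at its floor of 40.
Achievable: one at 40 and the other 9 totalling 795, which fits since 9 × 40 ≤ 795 ≤ 9 × 139.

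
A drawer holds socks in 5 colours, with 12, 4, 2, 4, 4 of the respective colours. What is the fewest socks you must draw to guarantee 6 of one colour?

In the worst case you take as many as possible of each colour without reaching 6: 5 + 4 + 2 + 4 + 4 = 19.
The next one must give 6 of some colour, so 19 + 1 = 20.

20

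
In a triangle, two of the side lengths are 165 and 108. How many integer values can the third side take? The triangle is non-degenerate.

The triangle inequality gives |165 − 108| < c < 165 + 108, i.e. 57 < c < 273.
So c can be any integer from 58 to 272: 215 values.

215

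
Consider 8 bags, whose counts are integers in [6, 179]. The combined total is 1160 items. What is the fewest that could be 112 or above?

4

Suppose at most 8 − j of them reach 112; then j values are ≤ 111 and the rest ≤ 179.
The total is then ≤ 111·j + 179·(8 − j) = 1432 − 68j. For this to be ≥ 1160 we need j ≤ 4, so at least 8 − 4 = 4 must reach 112.
Exactly 4 works: 4 values at 179 and 4 at 111 total 1160.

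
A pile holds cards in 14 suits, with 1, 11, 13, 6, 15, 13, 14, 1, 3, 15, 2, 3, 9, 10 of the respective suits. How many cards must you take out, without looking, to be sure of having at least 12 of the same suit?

In the worst case you take as many as possible of each suit without reaching 12: 1 + 11 + 11 + 6 + 11 + 11 + 11 + 1 + 3 + 11 + 2 + 3 + 9 + 10 = 101.
The next one must give 12 of some suit, so 101 + 1 = 102.

102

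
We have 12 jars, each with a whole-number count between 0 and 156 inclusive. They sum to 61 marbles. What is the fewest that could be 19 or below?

9

Each value above 19 is at least 20, contributing at least 20 − 0 = 20 above the floor 0.
The sum exceeds the floor total 0 by 61, so at most ⌊61/20⌋ = 3 exceed 19, and at least 9 are ≤ 19.
Exactly 9 works: 9 values at 0 and 3 at 20 total 60; raise one of the low values by 1 (still ≤ 19) to hit 61.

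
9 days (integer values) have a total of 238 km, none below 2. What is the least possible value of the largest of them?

27

The average is 238/9 > 26, so not all 9 can be 26 or less; the largest is ≥ 27.
Equality holds with 4 values of 27 and 5 values of 26.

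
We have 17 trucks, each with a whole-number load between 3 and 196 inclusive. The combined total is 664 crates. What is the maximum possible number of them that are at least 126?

4

With k values at 126 or above and the rest at least 3, the sum is at least 51 + 123k.
Since the sum is 664, we need 123k ≤ 613, i.e. k ≤ 4.
k = 4 is achieved by 4 values at 126 and 13 at 3, total 543; add 121 to one value (staying below 126) to reach 664.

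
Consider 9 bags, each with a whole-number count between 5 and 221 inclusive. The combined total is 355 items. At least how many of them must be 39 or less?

Each value above 39 is at least 40, contributing at least 40 − 5 = 35 above the floor 5.
The sum exceeds the floor total 45 by 310, so at most ⌊310/35⌋ = 8 exceed 39, and at least 1 are ≤ 39.
Exactly 1 works: 1 value at 5 and 8 at 40 total 325; raise one of the low values by 30 (still ≤ 39) to hit 355.

1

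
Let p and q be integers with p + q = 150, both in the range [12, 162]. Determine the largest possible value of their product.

For a fixed sum, the product pq is largest when p and q are as close as possible.
Taking p = 75 and q = 75 (both in [12, 162]) gives pq = 5625.

5625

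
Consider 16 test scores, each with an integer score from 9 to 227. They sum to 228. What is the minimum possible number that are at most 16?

6

Each value above 16 is at least 17, contributing at least 17 − 9 = 8 above the floor 9.
The sum exceeds the floor total 144 by 84, so at most ⌊84/8⌋ = 10 exceed 16, and at least 6 are ≤ 16.
Exactly 6 works: 6 values at 9 and 10 at 17 total 224; raise one of the low values by 4 (still ≤ 16) to hit 228.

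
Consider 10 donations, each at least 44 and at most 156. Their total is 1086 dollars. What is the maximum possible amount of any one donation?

156

To make one donation as large as possible, make the other 9 as small as possible.
The other 9 contribute at least 9 × 44 = 396, leaving at most 1086 − 396 = 690.
But each donation is capped at 156, so the maximum is 156.
Achievable: one at 156 and the other 9 totalling 930, which fits since 9 × 44 ≤ 930 ≤ 9 × 156.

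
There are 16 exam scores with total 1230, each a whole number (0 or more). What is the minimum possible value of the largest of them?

Some value must be at least ⌈1230/16⌉ = 77, since 16 × 76 = 1216 < 1230.
Equality holds with 14 values of 77 and 2 values of 76.

77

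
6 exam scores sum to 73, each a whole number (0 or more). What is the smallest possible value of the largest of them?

13

The average is 73/6 > 12, so not all 6 can be 12 or less; the largest is ≥ 13.
Achievable: 1 of them at 13 and 5 at 12 total 73.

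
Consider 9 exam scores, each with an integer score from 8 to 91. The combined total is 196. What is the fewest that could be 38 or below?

5

Each value above 38 is at least 39, contributing at least 39 − 8 = 31 above the floor 8.
The sum exceeds the floor total 72 by 124, so at most ⌊124/31⌋ = 4 exceed 38, and at least 5 are ≤ 38.
Exactly 5 works: 5 values at 8 and 4 at 39 total 196.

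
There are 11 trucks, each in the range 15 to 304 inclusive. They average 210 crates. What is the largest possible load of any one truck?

304

Maximizing one value means minimizing the remaining 10.
The total is 11 × 210 = 2310.
The other 10 contribute at least 10 × 15 = 150, leaving at most 2310 − 150 = 2160.
But each truck is capped at 304, so the maximum is 304.
Achievable: one at 304 and the other 10 totalling 2006, which fits since 10 × 15 ≤ 2006 ≤ 10 × 304.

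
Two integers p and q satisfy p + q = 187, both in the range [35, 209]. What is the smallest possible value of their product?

For a fixed sum, pq is smallest when p and q are as far apart as possible.
The extreme feasible split is p = 35, q = 152, giving pq = 5320.

5320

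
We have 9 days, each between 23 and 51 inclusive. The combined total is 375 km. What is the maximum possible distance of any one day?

Maximizing one value means minimizing the remaining 8.
The other 8 contribute at least 8 × 23 = 184, leaving at most 375 − 184 = 191.
But each day is capped at 51, so the maximum is 51.
Achievable: one at 51 and the other 8 totalling 324, which fits since 8 × 23 ≤ 324 ≤ 8 × 51.

51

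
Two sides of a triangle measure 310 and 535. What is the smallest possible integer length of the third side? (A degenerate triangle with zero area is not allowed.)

The third side must exceed |310 − 535| = 225.
The smallest integer above 225 is 226.

226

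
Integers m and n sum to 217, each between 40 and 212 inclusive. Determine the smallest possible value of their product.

For a fixed sum, mn is smallest when m and n are as far apart as possible.
At the endpoint m = 40, n = 217 − 40 = 177, so mn = 40 × 177 = 7080.

7080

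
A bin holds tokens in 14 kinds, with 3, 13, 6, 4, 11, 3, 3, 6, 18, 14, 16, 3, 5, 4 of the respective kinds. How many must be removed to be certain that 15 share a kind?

104

In the worst case you take as many as possible of each kind without reaching 15: 3 + 13 + 6 + 4 + 11 + 3 + 3 + 6 + 14 + 14 + 14 + 3 + 5 + 4 = 103.
The next one must give 15 of some kind, so 103 + 1 = 104.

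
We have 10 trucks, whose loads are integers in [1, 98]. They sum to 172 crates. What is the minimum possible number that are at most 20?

Let j be the number exceeding 20. Then the total is ≥ 21·j + 1·(10 − j) = 10 + 20j.
So 20j ≤ 162 and j ≤ 8; hence at least 10 − 8 = 2 are ≤ 20.
Exactly 2 works: 2 values at 1 and 8 at 21 total 170; raise one of the low values by 2 (still ≤ 20) to hit 172.

2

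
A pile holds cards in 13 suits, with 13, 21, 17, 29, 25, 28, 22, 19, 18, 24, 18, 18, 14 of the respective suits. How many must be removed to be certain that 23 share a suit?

In the worst case you take as many as possible of each suit without reaching 23: 13 + 21 + 17 + 22 + 22 + 22 + 22 + 19 + 18 + 22 + 18 + 18 + 14 = 248.
The next one must give 23 of some suit, so 248 + 1 = 249.

249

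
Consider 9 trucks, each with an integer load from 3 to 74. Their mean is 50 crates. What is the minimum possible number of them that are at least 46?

2

The total is 9 × 50 = 450.
If only k of them are at least 46, the other 9 − k are at most 45, so the total is at most k·74 + (9 − k)·45.
This must reach 450, so k·74 + (9 − k)·45 ≥ 450, giving k ≥ 2.
Exactly 2 works: 2 values at 74 and 7 at 45 total 463; lower one of the high values by 13 (still ≥ 46) to hit 450.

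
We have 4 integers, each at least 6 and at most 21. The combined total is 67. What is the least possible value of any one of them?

6

To make one integer as small as possible, make the other 3 as large as possible.
The other 3 can take up 3 × 21 = 63 ≥ 67 − 6, so one integer can sit at its floor of 6.
Achievable: one at 6 and the other 3 totalling 61, which fits since 3 × 6 ≤ 61 ≤ 3 × 21.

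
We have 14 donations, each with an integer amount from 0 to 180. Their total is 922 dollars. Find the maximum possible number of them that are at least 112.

Suppose k of them are at least 112. Those contribute at least 112 each and the other 14 − k at least 0 each.
So the total is at least 112k + 0(14 − k) = 0 + 112k. This must be ≤ 922, giving k ≤ 8.
k = 8 is achieved by 8 values at 112 and 6 at 0, total 896; add 26 to one value (staying below 112) to reach 922.

8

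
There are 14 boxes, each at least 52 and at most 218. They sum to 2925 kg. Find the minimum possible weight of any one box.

Minimizing one value means maximizing the remaining 13.
The other 13 contribute at most 13 × 218 = 2834, leaving at least 2925 − 2834 = 91.
Since 91 ≥ 52, this is achievable: one at 91 and 13 at 218.

91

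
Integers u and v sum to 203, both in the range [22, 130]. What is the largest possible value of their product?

10302

With u + v fixed, uv peaks when the two are closest together.
Taking u = 101 and v = 102 (both in [22, 130]) gives uv = 10302.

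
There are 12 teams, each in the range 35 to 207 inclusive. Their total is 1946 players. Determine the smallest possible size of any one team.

35

To make one team as small as possible, make the other 11 as large as possible.
The other 11 can take up 11 × 207 = 2277 ≥ 1946 − 35, so one team can sit at its floor of 35.
Achievable: one at 35 and the other 11 totalling 1911, which fits since 11 × 35 ≤ 1911 ≤ 11 × 207.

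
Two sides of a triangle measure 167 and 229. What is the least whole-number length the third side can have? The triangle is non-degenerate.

The third side must exceed |167 − 229| = 62.
The smallest integer above 62 is 63.

63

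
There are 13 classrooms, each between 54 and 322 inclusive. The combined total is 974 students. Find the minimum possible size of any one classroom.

54

To make one classroom as small as possible, make the other 12 as large as possible.
The other 12 can take up 12 × 322 = 3864 ≥ 974 − 54, so one classroom can sit at its floor of 54.
Achievable: one at 54 and the other 12 totalling 920, which fits since 12 × 54 ≤ 920 ≤ 12 × 322.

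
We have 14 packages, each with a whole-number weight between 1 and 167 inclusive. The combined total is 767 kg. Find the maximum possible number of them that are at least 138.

5

Suppose k of them are at least 138. Those contribute at least 138 each and the other 14 − k at least 1 each.
So the total is at least 138k + 1(14 − k) = 14 + 137k. This must be ≤ 767, giving k ≤ 5.
k = 5 is achieved by 5 values at 138 and 9 at 1, total 699; add 68 to one value (staying below 138) to reach 767.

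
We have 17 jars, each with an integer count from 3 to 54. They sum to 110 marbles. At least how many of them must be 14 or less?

Each value above 14 is at least 15, contributing at least 15 − 3 = 12 above the floor 3.
The sum exceeds the floor total 51 by 59, so at most ⌊59/12⌋ = 4 exceed 14, and at least 13 are ≤ 14.
Exactly 13 works: 13 values at 3 and 4 at 15 total 99; raise one of the low values by 11 (still ≤ 14) to hit 110.

13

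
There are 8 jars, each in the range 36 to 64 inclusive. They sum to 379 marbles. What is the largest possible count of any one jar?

64

Maximizing one value means minimizing the remaining 7.
The other 7 contribute at least 7 × 36 = 252, leaving at most 379 − 252 = 127.
But each jar is capped at 64, so the maximum is 64.
Achievable: one at 64 and the other 7 totalling 315, which fits since 7 × 36 ≤ 315 ≤ 7 × 64.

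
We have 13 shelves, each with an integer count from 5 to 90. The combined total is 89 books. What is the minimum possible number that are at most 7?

5

Each value above 7 is at least 8, contributing at least 8 − 5 = 3 above the floor 5.
The sum exceeds the floor total 65 by 24, so at most ⌊24/3⌋ = 8 exceed 7, and at least 5 are ≤ 7.
Exactly 5 works: 5 values at 5 and 8 at 8 total 89.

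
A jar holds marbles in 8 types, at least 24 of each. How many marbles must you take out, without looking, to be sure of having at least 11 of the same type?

You could draw 10 of every type without reaching 11 of any — 80 in all.
One more forces 11 of some type, so 80 + 1 = 81.

81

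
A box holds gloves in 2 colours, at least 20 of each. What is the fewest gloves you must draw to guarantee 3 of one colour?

5

In the worst case you draw 2 of each of the 2 colours: 2 × 2 = 4.
One more forces 3 of some colour, so 4 + 1 = 5.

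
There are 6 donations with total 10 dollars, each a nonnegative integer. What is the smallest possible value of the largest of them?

The 6 values sum to 10, so their maximum is at least ⌈10/6⌉ = 2.
Equality holds with 4 values of 2 and 2 values of 1.

2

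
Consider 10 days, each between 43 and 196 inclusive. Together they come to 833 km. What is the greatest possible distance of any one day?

Maximizing one value means minimizing the remaining 9.
The other 9 contribute at least 9 × 43 = 387, leaving at most 833 − 387 = 446.
But each day is capped at 196, so the maximum is 196.
Achievable: one at 196 and the other 9 totalling 637, which fits since 9 × 43 ≤ 637 ≤ 9 × 196.

196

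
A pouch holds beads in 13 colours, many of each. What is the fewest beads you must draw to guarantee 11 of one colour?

131

You could draw 10 of every colour without reaching 11 of any — 130 in all.
One more forces 11 of some colour, so 130 + 1 = 131.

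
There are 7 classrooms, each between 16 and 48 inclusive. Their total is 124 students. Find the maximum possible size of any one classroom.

To make one classroom as large as possible, make the other 6 as small as possible.
The other 6 contribute at least 6 × 16 = 96, leaving at most 124 − 96 = 28.
Since 28 ≤ 48, this is achievable: one at 28 and 6 at 16.

28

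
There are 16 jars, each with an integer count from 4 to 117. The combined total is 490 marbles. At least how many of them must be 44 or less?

6

Each value above 44 is at least 45, contributing at least 45 − 4 = 41 above the floor 4.
The sum exceeds the floor total 64 by 426, so at most ⌊426/41⌋ = 10 exceed 44, and at least 6 are ≤ 44.
Exactly 6 works: 6 values at 4 and 10 at 45 total 474; raise one of the low values by 16 (still ≤ 44) to hit 490.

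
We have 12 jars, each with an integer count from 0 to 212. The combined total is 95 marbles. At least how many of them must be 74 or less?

Each value above 74 is at least 75, contributing at least 75 − 0 = 75 above the floor 0.
The sum exceeds the floor total 0 by 95, so at most ⌊95/75⌋ = 1 exceed 74, and at least 11 are ≤ 74.
Exactly 11 works: 11 values at 0 and 1 at 75 total 75; raise one of the low values by 20 (still ≤ 74) to hit 95.

11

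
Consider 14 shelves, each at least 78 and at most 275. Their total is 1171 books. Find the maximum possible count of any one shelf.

157

Maximizing one value means minimizing the remaining 13.
The other 13 contribute at least 13 × 78 = 1014, leaving at most 1171 − 1014 = 157.
Since 157 ≤ 275, this is achievable: one at 157 and 13 at 78.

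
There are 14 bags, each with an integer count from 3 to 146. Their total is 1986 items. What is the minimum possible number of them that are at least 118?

12

Suppose at most 14 − j of them reach 118; then j values are ≤ 117 and the rest ≤ 146.
The total is then ≤ 117·j + 146·(14 − j) = 2044 − 29j. For this to be ≥ 1986 we need j ≤ 2, so at least 14 − 2 = 12 must reach 118.
Exactly 12 works: 12 values at 146 and 2 at 117 total 1986.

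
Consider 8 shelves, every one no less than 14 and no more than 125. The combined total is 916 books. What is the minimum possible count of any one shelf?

To make one shelf as small as possible, make the other 7 as large as possible.
The other 7 contribute at most 7 × 125 = 875, leaving at least 916 − 875 = 41.
Since 41 ≥ 14, this is achievable: one at 41 and 7 at 125.

41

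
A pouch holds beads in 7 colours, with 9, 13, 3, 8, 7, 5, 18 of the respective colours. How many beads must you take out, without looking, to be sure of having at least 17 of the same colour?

62

In the worst case you take as many as possible of each colour without reaching 17: 9 + 13 + 3 + 8 + 7 + 5 + 16 = 61.
The next one must give 17 of some colour, so 61 + 1 = 62.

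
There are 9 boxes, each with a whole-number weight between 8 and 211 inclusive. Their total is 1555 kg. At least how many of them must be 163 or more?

2

Suppose at most 9 − j of them reach 163; then j values are ≤ 162 and the rest ≤ 211.
The total is then ≤ 162·j + 211·(9 − j) = 1899 − 49j. For this to be ≥ 1555 we need j ≤ 7, so at least 9 − 7 = 2 must reach 163.
Exactly 2 works: 2 values at 211 and 7 at 162 total 1556; lower one of the high values by 1 (still ≥ 163) to hit 1555.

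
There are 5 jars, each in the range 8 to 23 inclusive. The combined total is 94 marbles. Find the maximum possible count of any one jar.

To make one jar as large as possible, make the other 4 as small as possible.
The other 4 contribute at least 4 × 8 = 32, leaving at most 94 − 32 = 62.
But each jar is capped at 23, so the maximum is 23.
Achievable: one at 23 and the other 4 totalling 71, which fits since 4 × 8 ≤ 71 ≤ 4 × 23.

23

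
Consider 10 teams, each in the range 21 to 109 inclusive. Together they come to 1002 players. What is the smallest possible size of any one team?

To make one team as small as possible, make the other 9 as large as possible.
The other 9 contribute at most 9 × 109 = 981, leaving at least 1002 − 981 = 21.
Since 21 ≥ 21, this is achievable: one at 21 and 9 at 109.

21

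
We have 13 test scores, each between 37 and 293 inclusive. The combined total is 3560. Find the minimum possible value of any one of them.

To make one score as small as possible, make the other 12 as large as possible.
The other 12 contribute at most 12 × 293 = 3516, leaving at least 3560 − 3516 = 44.
Since 44 ≥ 37, this is achievable: one at 44 and 12 at 293.

44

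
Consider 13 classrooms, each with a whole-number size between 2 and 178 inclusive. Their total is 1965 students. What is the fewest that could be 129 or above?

7

Each value short of 129 is at most 128, costing at least 178 − 128 = 50 against the maximum total of 2314.
We can afford to lose at most 2314 − 1965 = 349, so at most ⌊349/50⌋ = 6 fall short, and at least 7 are ≥ 129.
Exactly 7 works: 7 values at 178 and 6 at 128 total 2014; lower one of the high values by 49 (still ≥ 129) to hit 1965.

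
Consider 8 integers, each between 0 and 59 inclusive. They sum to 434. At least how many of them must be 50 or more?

Each value short of 50 is at most 49, costing at least 59 − 49 = 10 against the maximum total of 472.
We can afford to lose at most 472 − 434 = 38, so at most ⌊38/10⌋ = 3 fall short, and at least 5 are ≥ 50.
Exactly 5 works: 5 values at 59 and 3 at 49 total 442; lower one of the high values by 8 (still ≥ 50) to hit 434.

5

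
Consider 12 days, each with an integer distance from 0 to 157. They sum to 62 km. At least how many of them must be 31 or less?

If only k of them are at most 31, the other 12 − k are at least 32, so the total is at least (12 − k)·32 + k·0.
This is ≤ 62, so (12 − k)·32 + 0k ≤ 62, which gives k ≥ 11.
Exactly 11 works: 11 values at 0 and 1 at 32 total 32; raise one of the low values by 30 (still ≤ 31) to hit 62.

11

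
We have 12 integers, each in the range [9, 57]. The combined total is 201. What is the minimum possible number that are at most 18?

If only k of them are at most 18, the other 12 − k are at least 19, so the total is at least (12 − k)·19 + k·9.
This is ≤ 201, so (12 − k)·19 + 9k ≤ 201, which gives k ≥ 3.
Exactly 3 works: 3 values at 9 and 9 at 19 total 198; raise one of the low values by 3 (still ≤ 18) to hit 201.

3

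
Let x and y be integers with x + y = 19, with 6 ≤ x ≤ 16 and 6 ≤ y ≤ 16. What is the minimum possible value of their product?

For a fixed sum, xy is smallest when x and y are as far apart as possible.
The extreme feasible split is x = 6, y = 13, giving xy = 78.

78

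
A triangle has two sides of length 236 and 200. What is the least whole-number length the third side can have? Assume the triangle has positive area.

The third side must exceed |236 − 200| = 36.
The smallest integer above 36 is 37.

37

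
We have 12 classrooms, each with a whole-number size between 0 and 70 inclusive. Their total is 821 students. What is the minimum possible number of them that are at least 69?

If only k of them are at least 69, the other 12 − k are at most 68, so the total is at most k·70 + (12 − k)·68.
This must reach 821, so k·70 + (12 − k)·68 ≥ 821, giving k ≥ 3.
Exactly 3 works: 3 values at 70 and 9 at 68 total 822; lower one of the high values by 1 (still ≥ 69) to hit 821.

3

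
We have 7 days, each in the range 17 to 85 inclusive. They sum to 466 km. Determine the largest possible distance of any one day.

85

Maximizing one value means minimizing the remaining 6.
The other 6 contribute at least 6 × 17 = 102, leaving at most 466 − 102 = 364.
But each day is capped at 85, so the maximum is 85.
Achievable: one at 85 and the other 6 totalling 381, which fits since 6 × 17 ≤ 381 ≤ 6 × 85.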